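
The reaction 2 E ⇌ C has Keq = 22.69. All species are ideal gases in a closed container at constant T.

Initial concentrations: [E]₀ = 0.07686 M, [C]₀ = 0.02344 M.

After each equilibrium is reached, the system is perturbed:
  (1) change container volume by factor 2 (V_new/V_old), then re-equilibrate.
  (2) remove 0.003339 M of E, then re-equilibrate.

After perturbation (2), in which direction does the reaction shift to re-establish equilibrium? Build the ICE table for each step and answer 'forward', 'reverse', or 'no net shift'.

Q₀ = 3.968 vs Keq = 22.69 ⇒ Q<K, forward
Step 1:
                   E          C
  init       0.07686    0.02344
  Δ         -0.03451    0.01726
  eq         0.04235     0.0407
  solve Keq expr → x = 0.01726; check Q = 22.69
Then change container volume by factor 2 (V_new/V_old).
Step 2:
                   E          C
  init       0.02117    0.02035
  Δ          0.00634   -0.00317
  eq         0.02751    0.01718
  solve Keq expr → x = -0.00317; check Q = 22.69
Then remove 0.003339 M of E.
Step 3:
                   E          C
  init       0.02418    0.01718
  Δ         0.002372  -0.001186
  eq         0.02655    0.01599
  solve Keq expr → x = -0.001186; check Q = 22.69

Direction: reverse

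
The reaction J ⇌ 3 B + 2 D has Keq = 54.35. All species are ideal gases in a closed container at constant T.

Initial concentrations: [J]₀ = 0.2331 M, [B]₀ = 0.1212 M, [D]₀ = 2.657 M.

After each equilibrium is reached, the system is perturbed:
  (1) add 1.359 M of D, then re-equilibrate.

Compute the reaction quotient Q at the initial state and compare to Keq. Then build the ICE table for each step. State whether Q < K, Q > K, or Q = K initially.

Q₀ = 0.05392 vs Keq = 54.35 ⇒ Q<K, forward
Step 1:
                  J         B         D
  Initial    0.2331    0.1212     2.657
  Change    -0.1827    0.5481    0.3654
  Equil      0.0504    0.6693     3.022
  solve Keq expr → x = 0.1827; check Q = 54.35
Then add 1.359 M of D.
Step 2:
                  J         B         D
  Initial    0.0504    0.6693     4.381
  Change    0.02365  -0.07095   -0.0473
  Equil     0.07405    0.5984     4.334
  solve Keq expr → x = -0.02365; check Q = 54.35

Q₀ = 0.05392; Q < K (proceeds forward)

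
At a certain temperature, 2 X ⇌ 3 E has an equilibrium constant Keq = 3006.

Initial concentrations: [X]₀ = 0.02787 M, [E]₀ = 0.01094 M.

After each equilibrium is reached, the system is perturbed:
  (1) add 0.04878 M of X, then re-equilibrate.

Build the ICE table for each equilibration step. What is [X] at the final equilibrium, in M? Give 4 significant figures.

Q₀ = 0.001686 vs Keq = 3006 ⇒ Q<K, forward
Step 1:
                  X         E
  Initial   0.02787   0.01094
  Change   -0.02765   0.04148
  Equil   2.1888e-04   0.05242
  solve Keq expr → x = 0.01383; check Q = 3006
Then add 0.04878 M of X.
Step 2:
                  X         E
  Initial     0.049   0.05242
  Change    -0.0482   0.07229
  Equil   8.0326e-04    0.1247
  solve Keq expr → x = 0.0241; check Q = 3006

[X]_eq = 8.0326e-04 M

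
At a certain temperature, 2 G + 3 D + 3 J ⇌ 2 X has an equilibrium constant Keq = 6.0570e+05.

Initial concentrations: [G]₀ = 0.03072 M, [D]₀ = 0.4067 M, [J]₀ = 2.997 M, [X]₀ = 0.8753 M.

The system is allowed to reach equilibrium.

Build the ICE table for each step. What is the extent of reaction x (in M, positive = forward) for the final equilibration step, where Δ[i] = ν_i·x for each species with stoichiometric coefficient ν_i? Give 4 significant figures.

x = 0.01483 M

Q₀ = 448.3 vs Keq = 6.0570e+05 ⇒ Q<K, forward
Step 1:
                  G         D         J         X
  Initial   0.03072    0.4067     2.997    0.8753
  Change   -0.02967   -0.0445   -0.0445   0.02967
  Equil    0.001051    0.3622     2.952     0.905
  solve Keq expr → x = 0.01483; check Q = 6.0570e+05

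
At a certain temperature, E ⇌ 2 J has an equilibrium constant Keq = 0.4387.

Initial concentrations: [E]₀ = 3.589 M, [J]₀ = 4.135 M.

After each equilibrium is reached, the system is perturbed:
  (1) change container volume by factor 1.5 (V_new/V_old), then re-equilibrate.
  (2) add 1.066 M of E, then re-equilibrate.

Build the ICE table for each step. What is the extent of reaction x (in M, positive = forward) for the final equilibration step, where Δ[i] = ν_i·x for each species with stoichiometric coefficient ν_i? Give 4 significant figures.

Q₀ = 4.764 vs Keq = 0.4387 ⇒ Q>K, reverse
Step 1:
                  E         J
  I           3.589     4.135
  C           1.333    -2.666
  E           4.922     1.469
  solve Keq expr → x = -1.333; check Q = 0.4387
Then change container volume by factor 1.5 (V_new/V_old).
Step 2:
                  E         J
  I           3.281    0.9796
  C         -0.1008    0.2016
  E            3.18     1.181
  solve Keq expr → x = 0.1008; check Q = 0.4387
Then add 1.066 M of E.
Step 3:
                  E         J
  I           4.246     1.181
  C        -0.08498      0.17
  E           4.161     1.351
  solve Keq expr → x = 0.08498; check Q = 0.4387

x = 0.08498 M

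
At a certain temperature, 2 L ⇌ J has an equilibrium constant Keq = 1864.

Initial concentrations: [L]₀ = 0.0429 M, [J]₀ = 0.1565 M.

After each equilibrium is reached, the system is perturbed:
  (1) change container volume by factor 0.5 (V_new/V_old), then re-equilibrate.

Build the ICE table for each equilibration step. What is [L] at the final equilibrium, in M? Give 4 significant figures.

Q₀ = 85.04 vs Keq = 1864 ⇒ Q<K, forward
Step 1:
                   L          J
  Initial     0.0429     0.1565
  Change    -0.03326    0.01663
  Equil     0.009638     0.1731
  solve Keq expr → x = 0.01663; check Q = 1864
Then change container volume by factor 0.5 (V_new/V_old).
Step 2:
                   L          J
  Initial    0.01928     0.3463
  Change   -0.005591   0.002795
  Equil      0.01368     0.3491
  solve Keq expr → x = 0.002795; check Q = 1864

[L]_eq = 0.01368 M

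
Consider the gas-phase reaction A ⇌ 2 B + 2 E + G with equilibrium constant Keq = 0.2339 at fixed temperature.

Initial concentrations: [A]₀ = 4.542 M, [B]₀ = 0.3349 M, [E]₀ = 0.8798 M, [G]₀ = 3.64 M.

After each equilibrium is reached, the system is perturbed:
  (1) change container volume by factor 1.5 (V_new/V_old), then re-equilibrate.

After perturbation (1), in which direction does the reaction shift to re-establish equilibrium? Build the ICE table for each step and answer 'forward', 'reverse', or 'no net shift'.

Direction: forward

Q₀ = 0.06957 vs Keq = 0.2339 ⇒ Q<K, forward
Step 1:
                   A          B          E          G
  I            4.542     0.3349     0.8798       3.64
  C         -0.08468     0.1694     0.1694    0.08468
  E            4.457     0.5043      1.049      3.725
  solve Keq expr → x = 0.08468; check Q = 0.2339
Then change container volume by factor 1.5 (V_new/V_old).
Step 2:
                   A          B          E          G
  I            2.972     0.3362     0.6994      2.483
  C          -0.1089     0.2179     0.2179     0.1089
  E            2.863     0.5541     0.9173      2.592
  solve Keq expr → x = 0.1089; check Q = 0.2339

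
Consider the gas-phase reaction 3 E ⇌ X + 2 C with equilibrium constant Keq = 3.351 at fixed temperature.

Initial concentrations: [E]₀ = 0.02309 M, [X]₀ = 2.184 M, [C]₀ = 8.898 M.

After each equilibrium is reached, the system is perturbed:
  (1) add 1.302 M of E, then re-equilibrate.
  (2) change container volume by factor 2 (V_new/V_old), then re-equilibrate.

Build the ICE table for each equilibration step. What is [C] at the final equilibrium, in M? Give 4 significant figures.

[C]_eq = 3.87 M

Q₀ = 1.4046e+07 vs Keq = 3.351 ⇒ Q>K, reverse
Step 1:
                  E         X         C
  init      0.02309     2.184     8.898
  Δ           2.671   -0.8904    -1.781
  eq          2.694     1.294     7.117
  solve Keq expr → x = -0.8904; check Q = 3.351
Then add 1.302 M of E.
Step 2:
                  E         X         C
  init        3.996     1.294     7.117
  Δ         -0.9345    0.3115     0.623
  eq          3.062     1.605      7.74
  solve Keq expr → x = 0.3115; check Q = 3.351
Then change container volume by factor 2 (V_new/V_old).
Step 3:
                  E         X         C
  init        1.531    0.8026      3.87
  Δ               0         0         0
  eq          1.531    0.8026      3.87
  solve Keq expr → x = 0; check Q = 3.351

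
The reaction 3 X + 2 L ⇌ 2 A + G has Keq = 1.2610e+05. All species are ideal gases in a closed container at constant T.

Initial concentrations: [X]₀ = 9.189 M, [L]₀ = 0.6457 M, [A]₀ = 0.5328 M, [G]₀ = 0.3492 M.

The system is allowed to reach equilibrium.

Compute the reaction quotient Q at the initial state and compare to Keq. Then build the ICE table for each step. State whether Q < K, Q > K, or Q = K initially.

Q₀ = 3.0643e-04 vs Keq = 1.2610e+05 ⇒ Q<K, forward
Step 1:
                   X          L          A          G
  I            9.189     0.6457     0.5328     0.3492
  C          -0.9684    -0.6456     0.6456     0.3228
  E            8.221 1.1541e-04      1.178      0.672
  solve Keq expr → x = 0.3228; check Q = 1.2610e+05

Q₀ = 3.0643e-04; Q < K (proceeds forward)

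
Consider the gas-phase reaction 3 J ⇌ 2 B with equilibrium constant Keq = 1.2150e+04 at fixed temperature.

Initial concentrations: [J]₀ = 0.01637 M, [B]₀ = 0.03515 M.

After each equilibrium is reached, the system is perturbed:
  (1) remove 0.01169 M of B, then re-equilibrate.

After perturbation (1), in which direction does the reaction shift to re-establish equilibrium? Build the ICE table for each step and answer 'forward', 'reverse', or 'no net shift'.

Direction: forward

Q₀ = 281.6 vs Keq = 1.2150e+04 ⇒ Q<K, forward
Step 1:
                  J         B
  I         0.01637   0.03515
  C        -0.01107   0.00738
  E          0.0053   0.04253
  solve Keq expr → x = 0.00369; check Q = 1.2150e+04
Then remove 0.01169 M of B.
Step 2:
                  J         B
  I          0.0053   0.03084
  C       -9.6301e-04 6.4201e-04
  E        0.004337   0.03148
  solve Keq expr → x = 3.2100e-04; check Q = 1.2150e+04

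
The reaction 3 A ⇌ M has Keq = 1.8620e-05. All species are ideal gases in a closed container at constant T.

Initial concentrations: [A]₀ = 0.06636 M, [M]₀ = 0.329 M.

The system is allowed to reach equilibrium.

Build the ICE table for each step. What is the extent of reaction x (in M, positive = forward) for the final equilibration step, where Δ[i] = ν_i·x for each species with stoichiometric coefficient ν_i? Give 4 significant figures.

Q₀ = 1126 vs Keq = 1.8620e-05 ⇒ Q>K, reverse
Step 1:
                  A         M
  Initial   0.06636     0.329
  Change     0.9869    -0.329
  Equil       1.053 2.1759e-05
  solve Keq expr → x = -0.329; check Q = 1.8620e-05

x = -0.329 M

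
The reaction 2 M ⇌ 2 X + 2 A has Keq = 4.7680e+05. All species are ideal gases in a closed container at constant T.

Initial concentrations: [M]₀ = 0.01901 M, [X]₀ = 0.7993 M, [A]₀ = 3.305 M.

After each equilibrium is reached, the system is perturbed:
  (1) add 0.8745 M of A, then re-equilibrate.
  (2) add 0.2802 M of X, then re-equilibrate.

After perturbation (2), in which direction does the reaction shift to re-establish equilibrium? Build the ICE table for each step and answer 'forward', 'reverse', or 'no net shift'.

Q₀ = 1.9311e+04 vs Keq = 4.7680e+05 ⇒ Q<K, forward
Step 1:
                  M         X         A
  init      0.01901    0.7993     3.305
  Δ        -0.01509   0.01509   0.01509
  eq       0.003916    0.8144      3.32
  solve Keq expr → x = 0.007547; check Q = 4.7680e+05
Then add 0.8745 M of A.
Step 2:
                  M         X         A
  init     0.003916    0.8144     4.195
  Δ        0.001024 -0.001024 -0.001024
  eq        0.00494    0.8134     4.194
  solve Keq expr → x = -5.1199e-04; check Q = 4.7680e+05
Then add 0.2802 M of X.
Step 3:
                  M         X         A
  init      0.00494     1.094     4.194
  Δ        0.001689 -0.001689 -0.001689
  eq       0.006629     1.092     4.192
  solve Keq expr → x = -8.4439e-04; check Q = 4.7680e+05

Direction: reverse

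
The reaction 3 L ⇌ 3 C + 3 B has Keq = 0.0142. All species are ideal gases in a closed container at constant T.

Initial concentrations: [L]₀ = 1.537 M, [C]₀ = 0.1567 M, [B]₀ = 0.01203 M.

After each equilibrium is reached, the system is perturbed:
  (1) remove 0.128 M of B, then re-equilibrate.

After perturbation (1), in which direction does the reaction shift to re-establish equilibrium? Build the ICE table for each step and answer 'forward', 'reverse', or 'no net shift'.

Q₀ = 1.8449e-09 vs Keq = 0.0142 ⇒ Q<K, forward
Step 1:
                  L         C         B
  Initial     1.537    0.1567   0.01203
  Change    -0.4368    0.4368    0.4368
  Equil         1.1    0.5935    0.4489
  solve Keq expr → x = 0.1456; check Q = 0.0142
Then remove 0.128 M of B.
Step 2:
                  L         C         B
  Initial       1.1    0.5935    0.3209
  Change   -0.06233   0.06233   0.06233
  Equil       1.038    0.6559    0.3832
  solve Keq expr → x = 0.02078; check Q = 0.0142

Direction: forward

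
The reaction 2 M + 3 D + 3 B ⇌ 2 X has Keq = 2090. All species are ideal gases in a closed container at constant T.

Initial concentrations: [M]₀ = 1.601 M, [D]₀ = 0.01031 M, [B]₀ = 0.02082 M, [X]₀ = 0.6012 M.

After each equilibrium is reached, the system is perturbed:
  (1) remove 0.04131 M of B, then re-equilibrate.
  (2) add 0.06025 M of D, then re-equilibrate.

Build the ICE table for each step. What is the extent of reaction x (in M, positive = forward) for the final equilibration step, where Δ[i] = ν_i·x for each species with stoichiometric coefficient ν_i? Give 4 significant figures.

Q₀ = 1.4257e+10 vs Keq = 2090 ⇒ Q>K, reverse
Step 1:
                   M          D          B          X
  I            1.601    0.01031    0.02082     0.6012
  C           0.1124     0.1686     0.1686    -0.1124
  E            1.713     0.1789     0.1894     0.4888
  solve Keq expr → x = -0.0562; check Q = 2090
Then remove 0.04131 M of B.
Step 2:
                   M          D          B          X
  I            1.713     0.1789     0.1481     0.4888
  C          0.01277    0.01916    0.01916   -0.01277
  E            1.726     0.1981     0.1673      0.476
  solve Keq expr → x = -0.006387; check Q = 2090
Then add 0.06025 M of D.
Step 3:
                   M          D          B          X
  I            1.726     0.2583     0.1673      0.476
  C         -0.01519   -0.02278   -0.02278    0.01519
  E            1.711     0.2356     0.1445     0.4912
  solve Keq expr → x = 0.007594; check Q = 2090

x = 0.007594 M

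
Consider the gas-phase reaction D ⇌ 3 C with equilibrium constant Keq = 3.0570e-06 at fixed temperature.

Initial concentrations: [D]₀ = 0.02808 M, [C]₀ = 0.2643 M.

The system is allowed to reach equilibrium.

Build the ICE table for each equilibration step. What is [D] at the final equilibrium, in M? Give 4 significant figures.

[D]_eq = 0.1138 M

Q₀ = 0.6575 vs Keq = 3.0570e-06 ⇒ Q>K, reverse
Step 1:
                    D           C
  Initial     0.02808      0.2643
  Change      0.08576     -0.2573
  Equil        0.1138    0.007034
  solve Keq expr → x = -0.08576; check Q = 3.0570e-06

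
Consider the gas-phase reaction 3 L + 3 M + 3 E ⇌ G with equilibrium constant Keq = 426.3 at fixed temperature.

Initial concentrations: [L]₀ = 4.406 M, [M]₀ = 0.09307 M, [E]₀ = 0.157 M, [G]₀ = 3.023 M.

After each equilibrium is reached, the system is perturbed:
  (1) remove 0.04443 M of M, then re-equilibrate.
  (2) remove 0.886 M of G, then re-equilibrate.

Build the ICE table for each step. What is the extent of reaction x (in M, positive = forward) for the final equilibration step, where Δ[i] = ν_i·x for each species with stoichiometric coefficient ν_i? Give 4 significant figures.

x = 0.003678 M

Q₀ = 1.1329e+04 vs Keq = 426.3 ⇒ Q>K, reverse
Step 1:
                  L         M         E         G
  I           4.406   0.09307     0.157     3.023
  C         0.08396   0.08396   0.08396  -0.02799
  E            4.49     0.177     0.241     2.995
  solve Keq expr → x = -0.02799; check Q = 426.3
Then remove 0.04443 M of M.
Step 2:
                  L         M         E         G
  I            4.49    0.1326     0.241     2.995
  C         0.02607   0.02607   0.02607  -0.00869
  E           4.516    0.1587     0.267     2.986
  solve Keq expr → x = -0.00869; check Q = 426.3
Then remove 0.886 M of G.
Step 3:
                  L         M         E         G
  I           4.516    0.1587     0.267       2.1
  C        -0.01104  -0.01104  -0.01104  0.003678
  E           4.505    0.1476     0.256     2.104
  solve Keq expr → x = 0.003678; check Q = 426.3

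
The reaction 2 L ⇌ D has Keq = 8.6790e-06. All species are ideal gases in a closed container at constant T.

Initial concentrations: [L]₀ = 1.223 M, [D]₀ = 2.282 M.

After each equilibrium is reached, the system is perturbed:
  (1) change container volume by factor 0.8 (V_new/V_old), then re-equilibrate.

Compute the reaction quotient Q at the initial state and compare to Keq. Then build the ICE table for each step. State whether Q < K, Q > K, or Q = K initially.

Q₀ = 1.526 vs Keq = 8.6790e-06 ⇒ Q>K, reverse
Step 1:
                    L           D
  Initial       1.223       2.282
  Change        4.563      -2.282
  Equil         5.786  2.9060e-04
  solve Keq expr → x = -2.282; check Q = 8.6790e-06
Then change container volume by factor 0.8 (V_new/V_old).
Step 2:
                    L           D
  Initial       7.233  3.6324e-04
  Change  -1.8158e-04  9.0788e-05
  Equil         7.233  4.5403e-04
  solve Keq expr → x = 9.0788e-05; check Q = 8.6790e-06

Q₀ = 1.526; Q > K (proceeds reverse)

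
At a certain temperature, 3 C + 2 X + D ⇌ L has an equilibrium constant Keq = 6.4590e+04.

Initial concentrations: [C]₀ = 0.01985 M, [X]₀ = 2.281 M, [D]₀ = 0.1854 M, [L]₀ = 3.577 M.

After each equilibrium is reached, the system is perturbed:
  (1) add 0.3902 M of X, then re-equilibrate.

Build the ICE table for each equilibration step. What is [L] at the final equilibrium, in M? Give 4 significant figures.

[L]_eq = 3.572 M

Q₀ = 4.7411e+05 vs Keq = 6.4590e+04 ⇒ Q>K, reverse
Step 1:
                   C          X          D          L
  Initial    0.01985      2.281     0.1854      3.577
  Change     0.01816    0.01211   0.006053  -0.006053
  Equil      0.03801      2.293     0.1915      3.571
  solve Keq expr → x = -0.006053; check Q = 6.4590e+04
Then add 0.3902 M of X.
Step 2:
                   C          X          D          L
  Initial    0.03801      2.683     0.1915      3.571
  Change   -0.003682  -0.002455  -0.001227   0.001227
  Equil      0.03433      2.681     0.1902      3.572
  solve Keq expr → x = 0.001227; check Q = 6.4590e+04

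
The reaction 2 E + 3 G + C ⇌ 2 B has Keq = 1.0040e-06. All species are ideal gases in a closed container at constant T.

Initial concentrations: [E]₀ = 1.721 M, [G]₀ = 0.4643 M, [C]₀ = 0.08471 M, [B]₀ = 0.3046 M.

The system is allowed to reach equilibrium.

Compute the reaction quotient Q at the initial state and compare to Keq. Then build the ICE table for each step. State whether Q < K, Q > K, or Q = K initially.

Q₀ = 3.695 vs Keq = 1.0040e-06 ⇒ Q>K, reverse
Step 1:
                   E          G          C          B
  init         1.721     0.4643    0.08471     0.3046
  Δ           0.3037     0.4556     0.1519    -0.3037
  eq           2.025     0.9199     0.2366 8.7061e-04
  solve Keq expr → x = -0.1519; check Q = 1.0040e-06

Q₀ = 3.695; Q > K (proceeds reverse)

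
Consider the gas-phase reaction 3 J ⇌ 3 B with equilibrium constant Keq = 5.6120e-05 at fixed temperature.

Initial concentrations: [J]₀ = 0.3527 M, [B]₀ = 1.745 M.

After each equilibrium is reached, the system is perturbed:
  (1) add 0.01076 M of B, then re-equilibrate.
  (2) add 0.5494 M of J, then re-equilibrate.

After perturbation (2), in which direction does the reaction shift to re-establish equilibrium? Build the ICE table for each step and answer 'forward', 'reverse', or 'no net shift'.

Direction: forward

Q₀ = 121.1 vs Keq = 5.6120e-05 ⇒ Q>K, reverse
Step 1:
                    J           B
  I            0.3527       1.745
  C             1.668      -1.668
  E              2.02     0.07735
  solve Keq expr → x = -0.5559; check Q = 5.6120e-05
Then add 0.01076 M of B.
Step 2:
                    J           B
  I              2.02     0.08811
  C           0.01036    -0.01036
  E             2.031     0.07775
  solve Keq expr → x = -0.003454; check Q = 5.6120e-05
Then add 0.5494 M of J.
Step 3:
                    J           B
  I              2.58     0.07775
  C          -0.02026     0.02026
  E              2.56     0.09801
  solve Keq expr → x = 0.006753; check Q = 5.6120e-05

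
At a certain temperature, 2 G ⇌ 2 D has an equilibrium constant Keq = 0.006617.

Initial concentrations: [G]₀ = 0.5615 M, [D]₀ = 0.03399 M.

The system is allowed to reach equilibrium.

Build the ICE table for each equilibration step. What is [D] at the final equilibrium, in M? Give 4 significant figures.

[D]_eq = 0.0448 M

Q₀ = 0.003664 vs Keq = 0.006617 ⇒ Q<K, forward
Step 1:
                  G         D
  Initial    0.5615   0.03399
  Change   -0.01081   0.01081
  Equil      0.5507    0.0448
  solve Keq expr → x = 0.005403; check Q = 0.006617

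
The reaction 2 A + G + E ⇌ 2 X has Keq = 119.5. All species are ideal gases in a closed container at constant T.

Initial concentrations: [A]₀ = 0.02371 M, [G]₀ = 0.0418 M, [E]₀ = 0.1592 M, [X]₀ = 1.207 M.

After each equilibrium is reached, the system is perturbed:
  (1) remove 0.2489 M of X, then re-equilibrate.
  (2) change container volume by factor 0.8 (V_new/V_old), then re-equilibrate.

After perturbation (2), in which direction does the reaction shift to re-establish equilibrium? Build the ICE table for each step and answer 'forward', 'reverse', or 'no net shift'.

Direction: forward

Q₀ = 3.8943e+05 vs Keq = 119.5 ⇒ Q>K, reverse
Step 1:
                    A           G           E           X
  I           0.02371      0.0418      0.1592       1.207
  C            0.3082      0.1541      0.1541     -0.3082
  E            0.3319      0.1959      0.3133      0.8988
  solve Keq expr → x = -0.1541; check Q = 119.5
Then remove 0.2489 M of X.
Step 2:
                    A           G           E           X
  I            0.3319      0.1959      0.3133      0.6499
  C          -0.04684    -0.02342    -0.02342     0.04684
  E            0.2851      0.1725      0.2899      0.6968
  solve Keq expr → x = 0.02342; check Q = 119.5
Then change container volume by factor 0.8 (V_new/V_old).
Step 3:
                    A           G           E           X
  I            0.3563      0.2156      0.3623      0.8709
  C          -0.03714    -0.01857    -0.01857     0.03714
  E            0.3192       0.197      0.3438      0.9081
  solve Keq expr → x = 0.01857; check Q = 119.5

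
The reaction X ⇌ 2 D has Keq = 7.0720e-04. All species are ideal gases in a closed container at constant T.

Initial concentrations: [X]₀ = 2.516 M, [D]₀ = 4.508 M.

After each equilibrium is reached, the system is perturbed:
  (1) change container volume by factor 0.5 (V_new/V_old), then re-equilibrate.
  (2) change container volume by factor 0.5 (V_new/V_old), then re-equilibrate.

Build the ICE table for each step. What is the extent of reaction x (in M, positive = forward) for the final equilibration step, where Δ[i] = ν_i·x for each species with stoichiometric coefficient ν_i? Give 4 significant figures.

x = -0.02397 M

Q₀ = 8.077 vs Keq = 7.0720e-04 ⇒ Q>K, reverse
Step 1:
                    X           D
  I             2.516       4.508
  C             2.225       -4.45
  E             4.741      0.0579
  solve Keq expr → x = -2.225; check Q = 7.0720e-04
Then change container volume by factor 0.5 (V_new/V_old).
Step 2:
                    X           D
  I             9.482      0.1158
  C           0.01692    -0.03385
  E             9.499     0.08196
  solve Keq expr → x = -0.01692; check Q = 7.0720e-04
Then change container volume by factor 0.5 (V_new/V_old).
Step 3:
                    X           D
  I                19      0.1639
  C           0.02397    -0.04794
  E             19.02       0.116
  solve Keq expr → x = -0.02397; check Q = 7.0720e-04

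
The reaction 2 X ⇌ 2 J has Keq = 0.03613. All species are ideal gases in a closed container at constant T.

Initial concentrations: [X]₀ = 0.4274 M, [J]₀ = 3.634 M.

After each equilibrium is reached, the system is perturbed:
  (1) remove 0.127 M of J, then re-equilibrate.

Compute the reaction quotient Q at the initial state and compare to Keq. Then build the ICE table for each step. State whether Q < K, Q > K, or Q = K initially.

Q₀ = 72.29 vs Keq = 0.03613 ⇒ Q>K, reverse
Step 1:
                    X           J
  init         0.4274       3.634
  Δ             2.985      -2.985
  eq            3.413      0.6487
  solve Keq expr → x = -1.493; check Q = 0.03613
Then remove 0.127 M of J.
Step 2:
                    X           J
  init          3.413      0.5217
  Δ           -0.1067      0.1067
  eq            3.306      0.6284
  solve Keq expr → x = 0.05336; check Q = 0.03613

Q₀ = 72.29; Q > K (proceeds reverse)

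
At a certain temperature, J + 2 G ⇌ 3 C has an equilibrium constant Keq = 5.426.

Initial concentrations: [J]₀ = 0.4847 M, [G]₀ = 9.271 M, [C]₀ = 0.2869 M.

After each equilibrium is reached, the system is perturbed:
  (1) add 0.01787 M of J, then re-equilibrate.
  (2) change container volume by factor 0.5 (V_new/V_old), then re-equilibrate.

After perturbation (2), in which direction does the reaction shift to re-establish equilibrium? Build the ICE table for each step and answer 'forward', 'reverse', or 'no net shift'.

Direction: no net shift

Q₀ = 5.6685e-04 vs Keq = 5.426 ⇒ Q<K, forward
Step 1:
                   J          G          C
  init        0.4847      9.271     0.2869
  Δ          -0.4716    -0.9432      1.415
  eq          0.0131      8.328      1.702
  solve Keq expr → x = 0.4716; check Q = 5.426
Then add 0.01787 M of J.
Step 2:
                   J          G          C
  init       0.03097      8.328      1.702
  Δ         -0.01657   -0.03315    0.04972
  eq         0.01439      8.295      1.751
  solve Keq expr → x = 0.01657; check Q = 5.426
Then change container volume by factor 0.5 (V_new/V_old).
Step 3:
                   J          G          C
  init       0.02878      16.59      3.503
  Δ                0          0          0
  eq         0.02878      16.59      3.503
  solve Keq expr → x = 0; check Q = 5.426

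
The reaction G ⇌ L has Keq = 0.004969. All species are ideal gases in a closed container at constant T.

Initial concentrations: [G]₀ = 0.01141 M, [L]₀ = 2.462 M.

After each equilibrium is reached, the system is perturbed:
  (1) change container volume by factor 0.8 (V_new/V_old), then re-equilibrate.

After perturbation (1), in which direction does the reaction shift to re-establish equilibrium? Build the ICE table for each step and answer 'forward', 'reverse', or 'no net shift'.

Direction: no net shift

Q₀ = 215.8 vs Keq = 0.004969 ⇒ Q>K, reverse
Step 1:
                    G           L
  init        0.01141       2.462
  Δ              2.45       -2.45
  eq            2.461     0.01223
  solve Keq expr → x = -2.45; check Q = 0.004969
Then change container volume by factor 0.8 (V_new/V_old).
Step 2:
                    G           L
  init          3.076     0.01529
  Δ                 0           0
  eq            3.076     0.01529
  solve Keq expr → x = 0; check Q = 0.004969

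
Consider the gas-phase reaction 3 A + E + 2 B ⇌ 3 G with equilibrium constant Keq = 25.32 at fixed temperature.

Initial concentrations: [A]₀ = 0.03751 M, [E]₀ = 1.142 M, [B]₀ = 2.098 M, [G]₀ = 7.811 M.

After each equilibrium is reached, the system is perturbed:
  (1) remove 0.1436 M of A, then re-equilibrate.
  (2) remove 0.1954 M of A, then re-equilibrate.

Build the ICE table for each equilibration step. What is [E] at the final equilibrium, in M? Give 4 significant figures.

[E]_eq = 1.557 M

Q₀ = 1.7964e+06 vs Keq = 25.32 ⇒ Q>K, reverse
Step 1:
                    A           E           B           G
  Initial     0.03751       1.142       2.098       7.811
  Change       0.9977      0.3326      0.6652     -0.9977
  Equil         1.035       1.475       2.763       6.813
  solve Keq expr → x = -0.3326; check Q = 25.32
Then remove 0.1436 M of A.
Step 2:
                    A           E           B           G
  Initial      0.8916       1.475       2.763       6.813
  Change       0.1035     0.03451     0.06902     -0.1035
  Equil        0.9952       1.509       2.832        6.71
  solve Keq expr → x = -0.03451; check Q = 25.32
Then remove 0.1954 M of A.
Step 3:
                    A           E           B           G
  Initial      0.7998       1.509       2.832        6.71
  Change       0.1431     0.04769     0.09538     -0.1431
  Equil        0.9429       1.557       2.928       6.567
  solve Keq expr → x = -0.04769; check Q = 25.32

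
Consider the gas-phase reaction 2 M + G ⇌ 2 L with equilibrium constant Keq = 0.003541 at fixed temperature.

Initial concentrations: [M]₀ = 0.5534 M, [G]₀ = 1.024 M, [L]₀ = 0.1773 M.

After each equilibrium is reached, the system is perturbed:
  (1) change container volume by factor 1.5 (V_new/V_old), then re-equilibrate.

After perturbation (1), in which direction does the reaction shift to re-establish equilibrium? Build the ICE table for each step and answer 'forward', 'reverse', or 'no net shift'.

Q₀ = 0.1002 vs Keq = 0.003541 ⇒ Q>K, reverse
Step 1:
                   M          G          L
  I           0.5534      1.024     0.1773
  C           0.1345    0.06727    -0.1345
  E           0.6879      1.091    0.04276
  solve Keq expr → x = -0.06727; check Q = 0.003541
Then change container volume by factor 1.5 (V_new/V_old).
Step 2:
                   M          G          L
  I           0.4586     0.7275    0.02851
  C         0.004941    0.00247  -0.004941
  E           0.4636       0.73    0.02357
  solve Keq expr → x = -0.00247; check Q = 0.003541

Direction: reverse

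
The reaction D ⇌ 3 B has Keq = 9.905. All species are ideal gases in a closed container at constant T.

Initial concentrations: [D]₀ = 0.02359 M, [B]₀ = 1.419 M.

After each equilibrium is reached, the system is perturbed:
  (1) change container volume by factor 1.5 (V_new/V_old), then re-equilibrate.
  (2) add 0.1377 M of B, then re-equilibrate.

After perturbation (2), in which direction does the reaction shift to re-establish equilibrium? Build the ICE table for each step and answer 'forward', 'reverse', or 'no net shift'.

Direction: reverse

Q₀ = 121.1 vs Keq = 9.905 ⇒ Q>K, reverse
Step 1:
                  D         B
  Initial   0.02359     1.419
  Change     0.1085   -0.3254
  Equil      0.1321     1.094
  solve Keq expr → x = -0.1085; check Q = 9.905
Then change container volume by factor 1.5 (V_new/V_old).
Step 2:
                  D         B
  Initial   0.08803    0.7291
  Change   -0.03158   0.09475
  Equil     0.05645    0.8238
  solve Keq expr → x = 0.03158; check Q = 9.905
Then add 0.1377 M of B.
Step 3:
                  D         B
  Initial   0.05645    0.9615
  Change    0.01858  -0.05574
  Equil     0.07503    0.9058
  solve Keq expr → x = -0.01858; check Q = 9.905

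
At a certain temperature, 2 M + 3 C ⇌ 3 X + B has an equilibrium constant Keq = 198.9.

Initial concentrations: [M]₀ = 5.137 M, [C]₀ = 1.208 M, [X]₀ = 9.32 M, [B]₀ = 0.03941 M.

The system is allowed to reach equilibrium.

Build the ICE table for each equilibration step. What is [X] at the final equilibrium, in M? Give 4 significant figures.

Q₀ = 0.6859 vs Keq = 198.9 ⇒ Q<K, forward
Step 1:
                  M         C         X         B
  Initial     5.137     1.208      9.32   0.03941
  Change    -0.5257   -0.7885    0.7885    0.2628
  Equil       4.611    0.4195     10.11    0.3022
  solve Keq expr → x = 0.2628; check Q = 198.9

[X]_eq = 10.11 M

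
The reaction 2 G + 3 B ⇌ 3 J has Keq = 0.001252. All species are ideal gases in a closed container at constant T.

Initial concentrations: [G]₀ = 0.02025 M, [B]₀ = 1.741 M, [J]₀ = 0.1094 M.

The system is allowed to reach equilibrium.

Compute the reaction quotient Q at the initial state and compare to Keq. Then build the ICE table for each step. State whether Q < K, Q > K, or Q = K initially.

Q₀ = 0.6051 vs Keq = 0.001252 ⇒ Q>K, reverse
Step 1:
                    G           B           J
  init        0.02025       1.741      0.1094
  Δ           0.05058     0.07588    -0.07588
  eq          0.07083       1.817     0.03352
  solve Keq expr → x = -0.02529; check Q = 0.001252

Q₀ = 0.6051; Q > K (proceeds reverse)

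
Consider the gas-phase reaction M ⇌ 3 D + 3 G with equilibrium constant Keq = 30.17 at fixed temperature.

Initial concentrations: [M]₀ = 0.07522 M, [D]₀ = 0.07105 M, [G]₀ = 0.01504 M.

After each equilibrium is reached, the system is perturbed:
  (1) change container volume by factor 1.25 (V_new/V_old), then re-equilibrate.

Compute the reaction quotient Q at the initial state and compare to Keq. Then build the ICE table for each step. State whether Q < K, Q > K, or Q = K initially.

Q₀ = 1.6222e-08; Q < K (proceeds forward)

Q₀ = 1.6222e-08 vs Keq = 30.17 ⇒ Q<K, forward
Step 1:
                   M          D          G
  Initial    0.07522    0.07105    0.01504
  Change    -0.07521     0.2256     0.2256
  Equil   1.2064e-05     0.2967     0.2407
  solve Keq expr → x = 0.07521; check Q = 30.17
Then change container volume by factor 1.25 (V_new/V_old).
Step 2:
                   M          D          G
  Initial 9.6513e-06     0.2373     0.1925
  Change  -6.4870e-06 1.9461e-05 1.9461e-05
  Equil   3.1643e-06     0.2374     0.1926
  solve Keq expr → x = 6.4870e-06; check Q = 30.17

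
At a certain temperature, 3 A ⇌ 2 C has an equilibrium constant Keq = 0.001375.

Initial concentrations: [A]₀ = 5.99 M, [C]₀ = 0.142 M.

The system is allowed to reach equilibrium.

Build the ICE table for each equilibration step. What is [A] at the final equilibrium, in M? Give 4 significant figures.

Q₀ = 9.3820e-05 vs Keq = 0.001375 ⇒ Q<K, forward
Step 1:
                   A          C
  Initial       5.99      0.142
  Change     -0.5021     0.3347
  Equil        5.488     0.4767
  solve Keq expr → x = 0.1674; check Q = 0.001375

[A]_eq = 5.488 M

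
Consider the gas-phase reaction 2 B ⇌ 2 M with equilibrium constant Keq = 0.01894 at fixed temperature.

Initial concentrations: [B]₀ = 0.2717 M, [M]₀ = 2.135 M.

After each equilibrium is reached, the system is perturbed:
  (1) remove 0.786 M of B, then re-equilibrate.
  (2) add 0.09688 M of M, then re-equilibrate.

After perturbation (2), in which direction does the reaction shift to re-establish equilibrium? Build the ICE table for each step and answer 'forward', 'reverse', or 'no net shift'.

Direction: reverse

Q₀ = 61.75 vs Keq = 0.01894 ⇒ Q>K, reverse
Step 1:
                    B           M
  I            0.2717       2.135
  C             1.844      -1.844
  E             2.116      0.2911
  solve Keq expr → x = -0.9219; check Q = 0.01894
Then remove 0.786 M of B.
Step 2:
                    B           M
  I              1.33      0.2911
  C           0.09509    -0.09509
  E             1.425      0.1961
  solve Keq expr → x = -0.04754; check Q = 0.01894
Then add 0.09688 M of M.
Step 3:
                    B           M
  I             1.425      0.2929
  C           0.08516    -0.08516
  E              1.51      0.2078
  solve Keq expr → x = -0.04258; check Q = 0.01894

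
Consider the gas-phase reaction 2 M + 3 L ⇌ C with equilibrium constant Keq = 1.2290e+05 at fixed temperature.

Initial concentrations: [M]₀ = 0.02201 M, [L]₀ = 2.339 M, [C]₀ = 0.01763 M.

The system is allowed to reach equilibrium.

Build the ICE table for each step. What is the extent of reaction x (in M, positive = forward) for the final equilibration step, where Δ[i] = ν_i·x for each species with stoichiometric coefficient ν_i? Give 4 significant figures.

x = 0.01094 M

Q₀ = 2.844 vs Keq = 1.2290e+05 ⇒ Q<K, forward
Step 1:
                  M         L         C
  Initial   0.02201     2.339   0.01763
  Change   -0.02187  -0.03281   0.01094
  Equil   1.3766e-04     2.306   0.02857
  solve Keq expr → x = 0.01094; check Q = 1.2290e+05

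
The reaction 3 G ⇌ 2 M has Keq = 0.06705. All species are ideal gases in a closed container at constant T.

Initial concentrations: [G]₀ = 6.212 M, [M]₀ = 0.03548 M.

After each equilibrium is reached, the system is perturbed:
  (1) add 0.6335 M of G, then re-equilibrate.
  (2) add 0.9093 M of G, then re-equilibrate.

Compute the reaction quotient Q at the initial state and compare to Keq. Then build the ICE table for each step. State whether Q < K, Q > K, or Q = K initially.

Q₀ = 5.2514e-06 vs Keq = 0.06705 ⇒ Q<K, forward
Step 1:
                    G           M
  I             6.212     0.03548
  C            -2.606       1.737
  E             3.606       1.773
  solve Keq expr → x = 0.8687; check Q = 0.06705
Then add 0.6335 M of G.
Step 2:
                    G           M
  I             4.239       1.773
  C           -0.3359      0.2239
  E             3.903       1.997
  solve Keq expr → x = 0.112; check Q = 0.06705
Then add 0.9093 M of G.
Step 3:
                    G           M
  I             4.813       1.997
  C           -0.4924      0.3283
  E              4.32       2.325
  solve Keq expr → x = 0.1641; check Q = 0.06705

Q₀ = 5.2514e-06; Q < K (proceeds forward)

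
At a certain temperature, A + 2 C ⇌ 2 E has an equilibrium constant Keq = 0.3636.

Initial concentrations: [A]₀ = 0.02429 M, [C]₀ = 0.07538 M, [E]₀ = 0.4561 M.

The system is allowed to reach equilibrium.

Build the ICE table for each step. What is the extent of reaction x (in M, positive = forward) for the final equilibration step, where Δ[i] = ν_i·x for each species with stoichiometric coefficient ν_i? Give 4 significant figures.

x = -0.172 M

Q₀ = 1507 vs Keq = 0.3636 ⇒ Q>K, reverse
Step 1:
                   A          C          E
  I          0.02429    0.07538     0.4561
  C            0.172      0.344     -0.344
  E           0.1963     0.4194     0.1121
  solve Keq expr → x = -0.172; check Q = 0.3636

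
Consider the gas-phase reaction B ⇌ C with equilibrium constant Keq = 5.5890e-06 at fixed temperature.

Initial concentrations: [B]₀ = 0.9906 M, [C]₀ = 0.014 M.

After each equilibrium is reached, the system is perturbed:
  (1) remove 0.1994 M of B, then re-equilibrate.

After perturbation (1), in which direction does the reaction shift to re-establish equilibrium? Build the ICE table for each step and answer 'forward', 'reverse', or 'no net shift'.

Q₀ = 0.01413 vs Keq = 5.5890e-06 ⇒ Q>K, reverse
Step 1:
                    B           C
  init         0.9906       0.014
  Δ           0.01399    -0.01399
  eq            1.005  5.6147e-06
  solve Keq expr → x = -0.01399; check Q = 5.5890e-06
Then remove 0.1994 M of B.
Step 2:
                    B           C
  init         0.8052  5.6147e-06
  Δ        1.1144e-06 -1.1144e-06
  eq           0.8052  4.5002e-06
  solve Keq expr → x = -1.1144e-06; check Q = 5.5890e-06

Direction: reverse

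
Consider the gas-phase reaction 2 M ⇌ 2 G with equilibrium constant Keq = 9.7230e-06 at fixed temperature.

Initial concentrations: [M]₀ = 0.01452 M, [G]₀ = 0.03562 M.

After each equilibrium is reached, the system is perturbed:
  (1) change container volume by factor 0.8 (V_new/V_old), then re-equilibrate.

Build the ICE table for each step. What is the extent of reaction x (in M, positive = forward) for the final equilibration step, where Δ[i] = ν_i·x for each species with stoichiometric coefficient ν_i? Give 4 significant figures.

x = 0 M

Q₀ = 6.018 vs Keq = 9.7230e-06 ⇒ Q>K, reverse
Step 1:
                    M           G
  Initial     0.01452     0.03562
  Change      0.03546    -0.03546
  Equil       0.04998  1.5586e-04
  solve Keq expr → x = -0.01773; check Q = 9.7230e-06
Then change container volume by factor 0.8 (V_new/V_old).
Step 2:
                    M           G
  Initial     0.06248  1.9482e-04
  Change            0           0
  Equil       0.06248  1.9482e-04
  solve Keq expr → x = 0; check Q = 9.7230e-06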